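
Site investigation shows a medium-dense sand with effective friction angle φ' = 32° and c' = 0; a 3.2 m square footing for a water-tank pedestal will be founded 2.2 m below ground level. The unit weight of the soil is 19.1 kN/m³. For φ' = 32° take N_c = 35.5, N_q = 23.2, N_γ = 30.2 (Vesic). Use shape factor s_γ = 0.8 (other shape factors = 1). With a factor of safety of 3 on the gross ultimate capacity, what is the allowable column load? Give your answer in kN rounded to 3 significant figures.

Effective surcharge at the founding depth q = γ·D_f = 19.1 × 2.2 = 42.02 kPa.
q_ult = q·N_q + 0.5·γ·B·N_γ·s_γ
     = 42.02 × 23.2 + 0.5 × 19.1 × 3.2 × 30.2 × 0.8
     = 974.86 + 738.33 = 1713.2 kPa.
Gross allowable pressure q_all = 1713.2 / 3 = 571.06 kPa.
Footing area = 10.24 m², so allowable column load = 571.06 × 10.24 = 5847.7 kN.

P_all ≈ 5850 kN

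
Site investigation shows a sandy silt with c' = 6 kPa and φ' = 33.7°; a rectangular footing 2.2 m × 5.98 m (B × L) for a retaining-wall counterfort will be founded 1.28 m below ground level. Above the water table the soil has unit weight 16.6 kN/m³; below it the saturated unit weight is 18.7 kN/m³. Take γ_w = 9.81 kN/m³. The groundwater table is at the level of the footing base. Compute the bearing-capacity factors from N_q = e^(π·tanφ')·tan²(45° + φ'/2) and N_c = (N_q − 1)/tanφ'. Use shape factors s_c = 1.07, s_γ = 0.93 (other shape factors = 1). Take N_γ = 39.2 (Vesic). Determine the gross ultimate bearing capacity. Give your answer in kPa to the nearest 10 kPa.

tan33.7° = 0.6669, so N_q = e^(π×0.6669)·tan²(61.85°) = 8.127 × 3.493 = 28.39.
N_c = (28.39 − 1)/tan33.7° = 41.06.
q = γ·D_f = 16.6 × 1.28 = 21.248 kPa.
For the ½γBN_γ term take γ' = 18.7 − 9.81 = 8.89 kN/m³ (soil below base is submerged).
c·N_c·s_c = 6 × 41.063 × 1.07 = 263.63 kPa
q·N_q = 21.248 × 28.386 = 603.14 kPa
0.5·γ·B·N_γ·s_γ = 0.5 × 8.89 × 2.2 × 39.2 × 0.93 = 356.5 kPa
q_ult = 263.63 + 603.14 + 356.5 = 1223.3 kPa.

q_ult ≈ 1220 kPa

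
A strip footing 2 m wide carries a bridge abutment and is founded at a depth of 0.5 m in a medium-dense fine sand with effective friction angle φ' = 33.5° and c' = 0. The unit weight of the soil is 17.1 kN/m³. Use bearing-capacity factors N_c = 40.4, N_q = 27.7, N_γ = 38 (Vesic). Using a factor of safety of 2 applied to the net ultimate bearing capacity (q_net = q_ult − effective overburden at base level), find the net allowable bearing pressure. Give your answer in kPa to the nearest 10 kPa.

q_all(net) ≈ 440 kPa

q = γ·D_f = 17.1 × 0.5 = 8.55 kPa.
q·N_q = 8.55 × 27.7 = 236.84 kPa
0.5·γ·B·N_γ = 0.5 × 17.1 × 2 × 38 = 649.8 kPa
q_ult = 236.84 + 649.8 = 886.64 kPa.
Net ultimate: q_net = 886.64 − 8.55 = 878.09 kPa.
q_all(net) = 878.09 / 2 = 439.04 kPa.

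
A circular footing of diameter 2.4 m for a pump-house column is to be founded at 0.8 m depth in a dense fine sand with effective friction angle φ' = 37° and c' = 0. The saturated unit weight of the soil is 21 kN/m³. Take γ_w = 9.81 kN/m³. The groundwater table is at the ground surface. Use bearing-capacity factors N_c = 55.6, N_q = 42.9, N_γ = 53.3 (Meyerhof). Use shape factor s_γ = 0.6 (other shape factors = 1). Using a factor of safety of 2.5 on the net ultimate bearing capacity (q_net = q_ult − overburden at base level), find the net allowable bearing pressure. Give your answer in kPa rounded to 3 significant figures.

With the water table at the surface the whole profile is submerged: γ' = 21 − 9.81 = 11.19 kN/m³, so q = γ'·D_f = 8.952 kPa; the same γ' applies in the ½γBN_γ term.
q_ult = q·N_q + 0.5·γ·B·N_γ·s_γ
     = 8.952 × 42.9 + 0.5 × 11.19 × 2.4 × 53.3 × 0.6
     = 384.04 + 429.43 = 813.47 kPa.
q_net = 813.47 − 8.952 = 804.52 kPa.
q_all(net) = 804.52 / 2.5 = 321.81 kPa.

q_all(net) ≈ 322 kPa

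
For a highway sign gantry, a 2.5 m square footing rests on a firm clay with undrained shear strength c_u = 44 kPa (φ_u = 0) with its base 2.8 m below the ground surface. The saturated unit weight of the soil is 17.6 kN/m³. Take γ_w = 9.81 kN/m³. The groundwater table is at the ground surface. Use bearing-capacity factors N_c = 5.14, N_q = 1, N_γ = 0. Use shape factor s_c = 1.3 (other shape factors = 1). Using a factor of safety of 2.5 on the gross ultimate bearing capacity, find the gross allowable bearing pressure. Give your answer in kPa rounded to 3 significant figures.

q_all ≈ 126 kPa

With the water table at the surface the whole profile is submerged: γ' = 17.6 − 9.81 = 7.79 kN/m³, so q = γ'·D_f = 21.812 kPa.
q_ult = c·N_c·s_c + q·N_q
     = 44 × 5.14 × 1.3 + 21.812 × 1
     = 294.01 + 21.812 = 315.82 kPa.
q_all = 315.82 / 2.5 = 126.33 kPa.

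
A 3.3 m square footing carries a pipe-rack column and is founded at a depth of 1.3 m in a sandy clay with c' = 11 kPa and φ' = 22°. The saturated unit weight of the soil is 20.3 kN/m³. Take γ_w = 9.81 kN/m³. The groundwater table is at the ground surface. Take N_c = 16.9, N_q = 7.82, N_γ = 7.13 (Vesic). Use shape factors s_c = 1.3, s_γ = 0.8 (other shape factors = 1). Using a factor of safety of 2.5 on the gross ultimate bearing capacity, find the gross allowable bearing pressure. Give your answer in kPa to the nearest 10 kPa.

q_all ≈ 180 kPa

With the water table at the surface the whole profile is submerged: γ' = 20.3 − 9.81 = 10.49 kN/m³, so q = γ'·D_f = 13.637 kPa; the same γ' applies in the ½γBN_γ term.
q_ult = c·N_c·s_c + q·N_q + 0.5·γ·B·N_γ·s_γ
     = 11 × 16.9 × 1.3 + 13.637 × 7.82 + 0.5 × 10.49 × 3.3 × 7.13 × 0.8
     = 241.67 + 106.64 + 98.728 = 447.04 kPa.
q_all = 447.04 / 2.5 = 178.82 kPa.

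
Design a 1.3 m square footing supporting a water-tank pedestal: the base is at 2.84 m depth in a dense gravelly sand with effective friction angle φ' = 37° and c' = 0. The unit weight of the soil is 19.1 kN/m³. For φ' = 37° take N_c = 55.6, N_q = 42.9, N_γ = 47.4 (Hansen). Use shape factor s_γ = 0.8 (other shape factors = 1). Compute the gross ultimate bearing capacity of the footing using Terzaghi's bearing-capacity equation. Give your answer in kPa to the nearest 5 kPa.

q_ult ≈ 2800 kPa

q = γ·D_f = 19.1 × 2.84 = 54.244 kPa.
q·N_q = 54.244 × 42.9 = 2327.1 kPa
0.5·γ·B·N_γ·s_γ = 0.5 × 19.1 × 1.3 × 47.4 × 0.8 = 470.78 kPa
q_ult = 2327.1 + 470.78 = 2797.8 kPa.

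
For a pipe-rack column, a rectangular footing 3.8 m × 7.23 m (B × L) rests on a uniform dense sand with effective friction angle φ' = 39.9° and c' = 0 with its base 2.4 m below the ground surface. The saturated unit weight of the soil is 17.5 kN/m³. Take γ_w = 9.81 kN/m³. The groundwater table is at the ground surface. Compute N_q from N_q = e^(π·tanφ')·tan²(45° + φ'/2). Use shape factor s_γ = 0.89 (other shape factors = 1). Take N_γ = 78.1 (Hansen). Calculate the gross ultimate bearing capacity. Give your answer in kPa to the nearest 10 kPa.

q_ult ≈ 2180 kPa

tan39.9° = 0.8361, so N_q = e^(π×0.8361)·tan²(64.95°) = 13.829 × 4.578 = 63.31.
With the water table at the surface the whole profile is submerged: γ' = 17.5 − 9.81 = 7.69 kN/m³, so q = γ'·D_f = 18.456 kPa; the same γ' applies in the ½γBN_γ term.
q_ult = q·N_q + 0.5·γ·B·N_γ·s_γ
     = 18.456 × 63.31 + 0.5 × 7.69 × 3.8 × 78.1 × 0.89
     = 1168.5 + 1015.6 = 2184 kPa.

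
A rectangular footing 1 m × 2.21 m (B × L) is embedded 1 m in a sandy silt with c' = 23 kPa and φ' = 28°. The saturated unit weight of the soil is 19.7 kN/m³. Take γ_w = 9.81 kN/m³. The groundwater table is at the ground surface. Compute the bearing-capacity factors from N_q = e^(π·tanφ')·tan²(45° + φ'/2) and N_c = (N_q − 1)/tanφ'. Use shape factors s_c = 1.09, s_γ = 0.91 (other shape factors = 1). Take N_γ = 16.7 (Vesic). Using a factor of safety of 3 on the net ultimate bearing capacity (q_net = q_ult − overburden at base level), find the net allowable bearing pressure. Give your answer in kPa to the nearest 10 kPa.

q_all(net) ≈ 290 kPa

N_q = e^(π·tan28°)·tan²(59°) = 14.72; N_c = (N_q − 1)/tanφ' = 25.8.
Water table at ground surface, so effective unit weight γ' = 19.7 − 9.81 = 9.89 kN/m³ is used throughout; overburden q = 9.89 × 1 = 9.89 kPa; the same γ' applies in the ½γBN_γ term.
Cohesion term c·N_c·s_c = 23 × 25.803 × 1.09 = 646.89 kPa; surcharge term q·N_q = 9.89 × 14.72 = 145.58 kPa; self-weight term 0.5·γ·B·N_γ·s_γ = 0.5 × 9.89 × 1 × 16.7 × 0.91 = 75.149 kPa.
q_ult = 646.89 + 145.58 + 75.149 = 867.62 kPa.
q_net = 867.62 − 9.89 = 857.73 kPa.
q_all(net) = 857.73 / 3 = 285.91 kPa.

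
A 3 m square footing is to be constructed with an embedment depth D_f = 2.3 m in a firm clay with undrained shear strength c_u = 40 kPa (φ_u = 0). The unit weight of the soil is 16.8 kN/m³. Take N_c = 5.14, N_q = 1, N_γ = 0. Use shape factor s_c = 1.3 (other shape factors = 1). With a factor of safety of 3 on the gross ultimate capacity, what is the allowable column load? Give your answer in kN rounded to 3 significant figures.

P_all ≈ 918 kN

Overburden at base level: q = 16.8 × 2.3 = 38.64 kPa.
Cohesion term c·N_c·s_c = 40 × 5.14 × 1.3 = 267.28 kPa; surcharge term q·N_q = 38.64 × 1 = 38.64 kPa.
q_ult = 267.28 + 38.64 = 305.92 kPa.
Gross allowable pressure q_all = 305.92 / 3 = 101.97 kPa.
Footing area = 9 m², so allowable column load = 101.97 × 9 = 917.76 kN.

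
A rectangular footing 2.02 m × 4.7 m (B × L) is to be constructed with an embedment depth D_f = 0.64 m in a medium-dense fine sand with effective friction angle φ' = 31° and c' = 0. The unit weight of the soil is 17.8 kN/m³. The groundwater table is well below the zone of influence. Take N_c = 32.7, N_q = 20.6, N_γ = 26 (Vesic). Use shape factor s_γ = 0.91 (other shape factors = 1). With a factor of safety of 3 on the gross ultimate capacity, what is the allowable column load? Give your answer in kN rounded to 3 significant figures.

q = γ·D_f = 17.8 × 0.64 = 11.392 kPa.
q·N_q = 11.392 × 20.6 = 234.68 kPa
0.5·γ·B·N_γ·s_γ = 0.5 × 17.8 × 2.02 × 26 × 0.91 = 425.36 kPa
q_ult = 234.68 + 425.36 = 660.03 kPa.
Gross allowable pressure q_all = 660.03 / 3 = 220.01 kPa.
Footing area = 9.494 m², so allowable column load = 220.01 × 9.494 = 2088.8 kN.

P_all ≈ 2090 kN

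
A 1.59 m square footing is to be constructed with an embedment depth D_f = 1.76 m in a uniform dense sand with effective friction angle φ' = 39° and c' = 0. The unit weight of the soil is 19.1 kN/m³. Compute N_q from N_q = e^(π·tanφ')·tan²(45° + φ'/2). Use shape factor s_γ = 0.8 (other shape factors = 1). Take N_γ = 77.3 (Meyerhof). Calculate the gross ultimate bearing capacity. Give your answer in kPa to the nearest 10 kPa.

q_ult ≈ 2820 kPa

tan39° = 0.8098, so N_q = e^(π×0.8098)·tan²(64.5°) = 12.731 × 4.395 = 55.96.
q = γ·D_f = 19.1 × 1.76 = 33.616 kPa.
q·N_q = 33.616 × 55.957 = 1881.1 kPa
0.5·γ·B·N_γ·s_γ = 0.5 × 19.1 × 1.59 × 77.3 × 0.8 = 939.01 kPa
q_ult = 1881.1 + 939.01 = 2820.1 kPa.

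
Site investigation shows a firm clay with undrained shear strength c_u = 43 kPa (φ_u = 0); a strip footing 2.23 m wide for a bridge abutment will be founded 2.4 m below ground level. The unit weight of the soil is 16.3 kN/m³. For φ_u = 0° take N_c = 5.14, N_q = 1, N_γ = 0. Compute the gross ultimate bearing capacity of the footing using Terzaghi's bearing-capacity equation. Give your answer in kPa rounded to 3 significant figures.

q_ult ≈ 260 kPa

Overburden at base level: q = 16.3 × 2.4 = 39.12 kPa.
Cohesion term c·N_c = 43 × 5.14 = 221.02 kPa; surcharge term q·N_q = 39.12 × 1 = 39.12 kPa.
q_ult = 221.02 + 39.12 = 260.14 kPa.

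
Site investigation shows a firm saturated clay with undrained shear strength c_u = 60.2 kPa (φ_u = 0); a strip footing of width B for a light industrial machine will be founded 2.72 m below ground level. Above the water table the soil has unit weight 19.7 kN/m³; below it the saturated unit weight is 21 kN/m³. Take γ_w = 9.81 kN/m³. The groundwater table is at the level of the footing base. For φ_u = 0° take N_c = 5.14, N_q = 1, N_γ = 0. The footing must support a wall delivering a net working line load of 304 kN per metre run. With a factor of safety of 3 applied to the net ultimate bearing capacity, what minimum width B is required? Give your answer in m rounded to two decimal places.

Effective surcharge at the founding depth q = γ·D_f = 19.7 × 2.72 = 53.584 kPa.
q_ult = c·N_c + q·N_q
     = 60.2 × 5.14 + 53.584 × 1
     = 309.43 + 53.584 = 363.01 kPa.
For φ = 0 the ½γBN_γ term vanishes, so q_ult is independent of B. q_net = 363.01 − 53.584 = 309.43 kPa; q_all(net) = 309.43/3 = 103.14 kPa.
Required width B = w / q_all(net) = 304 / 103.14 = 2.947 m.

B = 2.95 m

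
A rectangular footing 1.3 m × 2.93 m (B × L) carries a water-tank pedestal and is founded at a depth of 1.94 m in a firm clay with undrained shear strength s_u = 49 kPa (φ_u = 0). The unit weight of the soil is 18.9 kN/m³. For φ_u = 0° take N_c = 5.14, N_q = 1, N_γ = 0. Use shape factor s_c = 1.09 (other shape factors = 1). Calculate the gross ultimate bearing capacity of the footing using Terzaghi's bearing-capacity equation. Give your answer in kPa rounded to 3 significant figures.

q_ult ≈ 311 kPa

q = γ·D_f = 18.9 × 1.94 = 36.666 kPa.
c·N_c·s_c = 49 × 5.14 × 1.09 = 274.53 kPa
q·N_q = 36.666 × 1 = 36.666 kPa
q_ult = 274.53 + 36.666 = 311.19 kPa.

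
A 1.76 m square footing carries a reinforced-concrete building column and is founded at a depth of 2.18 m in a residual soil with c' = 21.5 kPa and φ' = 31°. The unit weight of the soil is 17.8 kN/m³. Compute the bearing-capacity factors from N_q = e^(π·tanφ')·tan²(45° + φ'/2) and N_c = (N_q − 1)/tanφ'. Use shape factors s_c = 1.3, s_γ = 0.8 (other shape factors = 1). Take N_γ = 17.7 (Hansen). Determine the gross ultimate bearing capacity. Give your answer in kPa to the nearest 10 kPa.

tan31° = 0.6009, so N_q = e^(π×0.6009)·tan²(60.5°) = 6.604 × 3.124 = 20.63.
N_c = (20.63 − 1)/tan31° = 32.67.
q = γ·D_f = 17.8 × 2.18 = 38.804 kPa.
c·N_c·s_c = 21.5 × 32.671 × 1.3 = 913.16 kPa
q·N_q = 38.804 × 20.631 = 800.56 kPa
0.5·γ·B·N_γ·s_γ = 0.5 × 17.8 × 1.76 × 17.7 × 0.8 = 221.8 kPa
q_ult = 913.16 + 800.56 + 221.8 = 1935.5 kPa.

q_ult ≈ 1940 kPa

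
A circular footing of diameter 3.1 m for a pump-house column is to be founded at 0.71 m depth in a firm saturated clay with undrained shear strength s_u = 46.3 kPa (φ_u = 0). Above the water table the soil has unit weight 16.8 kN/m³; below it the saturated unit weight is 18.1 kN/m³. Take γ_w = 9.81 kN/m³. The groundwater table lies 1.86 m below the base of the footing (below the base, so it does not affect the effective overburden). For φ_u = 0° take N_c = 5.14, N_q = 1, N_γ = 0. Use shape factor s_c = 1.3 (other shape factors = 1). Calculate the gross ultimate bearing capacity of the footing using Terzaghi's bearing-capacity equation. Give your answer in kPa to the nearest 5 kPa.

q_ult ≈ 320 kPa

q = γ·D_f = 16.8 × 0.71 = 11.928 kPa.
c·N_c·s_c = 46.3 × 5.14 × 1.3 = 309.38 kPa
q·N_q = 11.928 × 1 = 11.928 kPa
q_ult = 309.38 + 11.928 = 321.3 kPa.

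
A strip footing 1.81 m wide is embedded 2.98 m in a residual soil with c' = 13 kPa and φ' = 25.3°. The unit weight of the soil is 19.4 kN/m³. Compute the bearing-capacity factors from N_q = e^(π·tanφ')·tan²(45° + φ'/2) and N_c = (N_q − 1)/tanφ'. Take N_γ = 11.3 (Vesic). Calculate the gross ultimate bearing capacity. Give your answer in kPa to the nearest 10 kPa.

tan25.3° = 0.4727, so N_q = e^(π×0.4727)·tan²(57.65°) = 4.415 × 2.493 = 11.
N_c = (11 − 1)/tan25.3° = 21.17.
q = γ·D_f = 19.4 × 2.98 = 57.812 kPa.
c·N_c = 13 × 21.166 = 275.15 kPa
q·N_q = 57.812 × 11.005 = 636.22 kPa
0.5·γ·B·N_γ = 0.5 × 19.4 × 1.81 × 11.3 = 198.39 kPa
q_ult = 275.15 + 636.22 + 198.39 = 1109.8 kPa.

q_ult ≈ 1110 kPa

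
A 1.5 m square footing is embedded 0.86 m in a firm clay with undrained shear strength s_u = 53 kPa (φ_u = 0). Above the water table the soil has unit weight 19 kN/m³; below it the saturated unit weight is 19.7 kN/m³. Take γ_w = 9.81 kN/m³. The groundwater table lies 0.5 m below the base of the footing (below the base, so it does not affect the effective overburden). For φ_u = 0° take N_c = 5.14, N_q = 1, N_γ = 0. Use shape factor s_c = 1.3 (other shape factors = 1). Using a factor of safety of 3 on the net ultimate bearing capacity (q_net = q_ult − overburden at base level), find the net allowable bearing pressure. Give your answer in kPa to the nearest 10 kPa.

q = γ·D_f = 19 × 0.86 = 16.34 kPa.
c·N_c·s_c = 53 × 5.14 × 1.3 = 354.15 kPa
q·N_q = 16.34 × 1 = 16.34 kPa
q_ult = 354.15 + 16.34 = 370.49 kPa.
q_net = 370.49 − 16.34 = 354.15 kPa.
q_all(net) = 354.15 / 3 = 118.05 kPa.

q_all(net) ≈ 120 kPa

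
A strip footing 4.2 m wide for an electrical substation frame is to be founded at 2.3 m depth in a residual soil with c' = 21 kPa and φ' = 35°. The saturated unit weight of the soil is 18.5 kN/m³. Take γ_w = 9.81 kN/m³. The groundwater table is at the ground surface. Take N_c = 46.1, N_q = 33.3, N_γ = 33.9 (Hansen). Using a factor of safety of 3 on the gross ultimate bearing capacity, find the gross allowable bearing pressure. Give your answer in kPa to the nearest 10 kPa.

q_all ≈ 750 kPa

Water table at ground surface, so effective unit weight γ' = 18.5 − 9.81 = 8.69 kN/m³ is used throughout; overburden q = 8.69 × 2.3 = 19.987 kPa; the same γ' applies in the ½γBN_γ term.
Cohesion term c·N_c = 21 × 46.1 = 968.1 kPa; surcharge term q·N_q = 19.987 × 33.3 = 665.57 kPa; self-weight term 0.5·γ·B·N_γ = 0.5 × 8.69 × 4.2 × 33.9 = 618.64 kPa.
q_ult = 968.1 + 665.57 + 618.64 = 2252.3 kPa.
q_all = 2252.3 / 3 = 750.77 kPa.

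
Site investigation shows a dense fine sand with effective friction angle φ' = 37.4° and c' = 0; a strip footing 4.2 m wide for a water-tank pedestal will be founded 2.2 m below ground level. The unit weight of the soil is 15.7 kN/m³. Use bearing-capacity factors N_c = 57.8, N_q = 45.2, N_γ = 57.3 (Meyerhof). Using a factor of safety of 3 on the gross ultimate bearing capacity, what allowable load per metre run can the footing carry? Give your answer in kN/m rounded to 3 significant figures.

q = γ·D_f = 15.7 × 2.2 = 34.54 kPa.
q·N_q = 34.54 × 45.2 = 1561.2 kPa
0.5·γ·B·N_γ = 0.5 × 15.7 × 4.2 × 57.3 = 1889.2 kPa
q_ult = 1561.2 + 1889.2 = 3450.4 kPa.
Gross allowable pressure q_all = 3450.4 / 3 = 1150.1 kPa.
Allowable wall load = q_all × B = 1150.1 × 4.2 = 4830.5 kN per metre run.

≈ 4830 kN/m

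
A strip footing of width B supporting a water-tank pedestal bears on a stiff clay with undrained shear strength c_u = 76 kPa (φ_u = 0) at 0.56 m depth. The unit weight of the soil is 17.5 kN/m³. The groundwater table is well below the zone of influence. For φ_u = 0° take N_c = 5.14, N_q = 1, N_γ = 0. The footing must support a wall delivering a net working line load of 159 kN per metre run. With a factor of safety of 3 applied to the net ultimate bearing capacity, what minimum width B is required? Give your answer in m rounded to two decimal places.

B = 1.22 m

Overburden at base level: q = 17.5 × 0.56 = 9.8 kPa.
Cohesion term c·N_c = 76 × 5.14 = 390.64 kPa; surcharge term q·N_q = 9.8 × 1 = 9.8 kPa.
q_ult = 390.64 + 9.8 = 400.44 kPa.
For φ = 0 the ½γBN_γ term vanishes, so q_ult is independent of B. q_net = 400.44 − 9.8 = 390.64 kPa; q_all(net) = 390.64/3 = 130.21 kPa.
Required width B = w / q_all(net) = 159 / 130.21 = 1.221 m.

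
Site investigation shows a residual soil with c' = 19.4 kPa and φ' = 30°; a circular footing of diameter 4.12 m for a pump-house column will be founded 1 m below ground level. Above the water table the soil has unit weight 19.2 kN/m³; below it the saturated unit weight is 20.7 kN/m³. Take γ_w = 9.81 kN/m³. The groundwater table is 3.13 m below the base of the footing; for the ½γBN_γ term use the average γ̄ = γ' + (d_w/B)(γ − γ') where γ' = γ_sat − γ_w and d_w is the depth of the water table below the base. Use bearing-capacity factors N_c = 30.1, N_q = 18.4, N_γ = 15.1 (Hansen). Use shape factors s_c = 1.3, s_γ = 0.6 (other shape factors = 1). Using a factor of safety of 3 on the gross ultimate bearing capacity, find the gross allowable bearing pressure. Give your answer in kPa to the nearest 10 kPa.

Overburden at base level: q = 19.2 × 1 = 19.2 kPa.
The water table is 3.13 m below the base (< B = 4.12 m), so the ½γBN_γ term uses γ̄ = γ' + (d_w/B)(γ − γ') = 10.89 + (3.13/4.12)(19.2 − 10.89) = 17.203 kN/m³.
Cohesion term c·N_c·s_c = 19.4 × 30.1 × 1.3 = 759.12 kPa; surcharge term q·N_q = 19.2 × 18.4 = 353.28 kPa; self-weight term 0.5·γ·B·N_γ·s_γ = 0.5 × 17.203 × 4.12 × 15.1 × 0.6 = 321.07 kPa.
q_ult = 759.12 + 353.28 + 321.07 = 1433.5 kPa.
q_all = 1433.5 / 3 = 477.83 kPa.

q_all ≈ 480 kPa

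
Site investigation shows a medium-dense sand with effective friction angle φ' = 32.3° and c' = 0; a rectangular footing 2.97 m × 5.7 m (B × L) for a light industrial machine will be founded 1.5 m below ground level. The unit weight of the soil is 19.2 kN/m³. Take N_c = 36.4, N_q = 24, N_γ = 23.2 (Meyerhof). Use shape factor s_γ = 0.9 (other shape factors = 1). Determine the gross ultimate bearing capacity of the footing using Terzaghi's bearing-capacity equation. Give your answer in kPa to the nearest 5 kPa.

q = γ·D_f = 19.2 × 1.5 = 28.8 kPa.
q·N_q = 28.8 × 24 = 691.2 kPa
0.5·γ·B·N_γ·s_γ = 0.5 × 19.2 × 2.97 × 23.2 × 0.9 = 595.33 kPa
q_ult = 691.2 + 595.33 = 1286.5 kPa.

q_ult ≈ 1285 kPa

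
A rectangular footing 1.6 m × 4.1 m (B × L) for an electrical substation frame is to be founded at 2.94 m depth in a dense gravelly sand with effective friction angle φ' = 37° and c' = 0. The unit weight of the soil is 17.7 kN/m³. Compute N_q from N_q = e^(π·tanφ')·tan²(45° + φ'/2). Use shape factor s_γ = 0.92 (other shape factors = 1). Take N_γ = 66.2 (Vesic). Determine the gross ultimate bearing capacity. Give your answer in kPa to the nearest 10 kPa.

tan37° = 0.7536, so N_q = e^(π×0.7536)·tan²(63.5°) = 10.669 × 4.023 = 42.92.
Effective surcharge at the founding depth q = γ·D_f = 17.7 × 2.94 = 52.038 kPa.
q_ult = q·N_q + 0.5·γ·B·N_γ·s_γ
     = 52.038 × 42.92 + 0.5 × 17.7 × 1.6 × 66.2 × 0.92
     = 2233.5 + 862.4 = 3095.9 kPa.

q_ult ≈ 3100 kPa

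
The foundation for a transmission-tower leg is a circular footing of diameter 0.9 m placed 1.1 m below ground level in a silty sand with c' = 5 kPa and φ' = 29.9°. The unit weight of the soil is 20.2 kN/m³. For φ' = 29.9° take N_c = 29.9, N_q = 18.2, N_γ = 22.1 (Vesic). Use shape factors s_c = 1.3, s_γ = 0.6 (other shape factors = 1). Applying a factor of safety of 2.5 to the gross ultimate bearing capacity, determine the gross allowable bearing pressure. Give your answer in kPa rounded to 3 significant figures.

Overburden at base level: q = 20.2 × 1.1 = 22.22 kPa.
Cohesion term c·N_c·s_c = 5 × 29.9 × 1.3 = 194.35 kPa; surcharge term q·N_q = 22.22 × 18.2 = 404.4 kPa; self-weight term 0.5·γ·B·N_γ·s_γ = 0.5 × 20.2 × 0.9 × 22.1 × 0.6 = 120.53 kPa.
q_ult = 194.35 + 404.4 + 120.53 = 719.29 kPa.
q_all = q_ult / FS = 719.29 / 2.5 = 287.71 kPa.

q_all ≈ 288 kPa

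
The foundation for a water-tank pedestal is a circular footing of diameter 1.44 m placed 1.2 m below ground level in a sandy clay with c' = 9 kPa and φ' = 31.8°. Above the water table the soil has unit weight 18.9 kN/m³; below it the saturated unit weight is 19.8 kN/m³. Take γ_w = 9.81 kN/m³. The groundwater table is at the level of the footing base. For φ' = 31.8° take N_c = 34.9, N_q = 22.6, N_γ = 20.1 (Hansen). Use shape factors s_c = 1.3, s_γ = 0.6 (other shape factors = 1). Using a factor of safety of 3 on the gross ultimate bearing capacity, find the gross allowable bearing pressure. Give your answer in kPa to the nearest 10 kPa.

q = γ·D_f = 18.9 × 1.2 = 22.68 kPa.
For the ½γBN_γ term take γ' = 19.8 − 9.81 = 9.99 kN/m³ (soil below base is submerged).
c·N_c·s_c = 9 × 34.9 × 1.3 = 408.33 kPa
q·N_q = 22.68 × 22.6 = 512.57 kPa
0.5·γ·B·N_γ·s_γ = 0.5 × 9.99 × 1.44 × 20.1 × 0.6 = 86.745 kPa
q_ult = 408.33 + 512.57 + 86.745 = 1007.6 kPa.
q_all = 1007.6 / 3 = 335.88 kPa.

q_all ≈ 340 kPa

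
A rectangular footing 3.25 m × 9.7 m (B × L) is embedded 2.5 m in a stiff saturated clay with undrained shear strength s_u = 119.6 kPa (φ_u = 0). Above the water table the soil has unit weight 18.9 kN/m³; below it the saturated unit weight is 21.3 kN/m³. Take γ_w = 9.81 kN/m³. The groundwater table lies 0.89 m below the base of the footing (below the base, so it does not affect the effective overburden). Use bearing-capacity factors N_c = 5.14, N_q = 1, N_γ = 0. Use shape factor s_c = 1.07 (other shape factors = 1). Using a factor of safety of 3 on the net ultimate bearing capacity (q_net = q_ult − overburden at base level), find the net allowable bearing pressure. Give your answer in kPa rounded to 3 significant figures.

Effective surcharge at the founding depth q = γ·D_f = 18.9 × 2.5 = 47.25 kPa.
q_ult = c·N_c·s_c + q·N_q
     = 119.6 × 5.14 × 1.07 + 47.25 × 1
     = 657.78 + 47.25 = 705.03 kPa.
q_net = 705.03 − 47.25 = 657.78 kPa.
q_all(net) = 657.78 / 3 = 219.26 kPa.

q_all(net) ≈ 219 kPa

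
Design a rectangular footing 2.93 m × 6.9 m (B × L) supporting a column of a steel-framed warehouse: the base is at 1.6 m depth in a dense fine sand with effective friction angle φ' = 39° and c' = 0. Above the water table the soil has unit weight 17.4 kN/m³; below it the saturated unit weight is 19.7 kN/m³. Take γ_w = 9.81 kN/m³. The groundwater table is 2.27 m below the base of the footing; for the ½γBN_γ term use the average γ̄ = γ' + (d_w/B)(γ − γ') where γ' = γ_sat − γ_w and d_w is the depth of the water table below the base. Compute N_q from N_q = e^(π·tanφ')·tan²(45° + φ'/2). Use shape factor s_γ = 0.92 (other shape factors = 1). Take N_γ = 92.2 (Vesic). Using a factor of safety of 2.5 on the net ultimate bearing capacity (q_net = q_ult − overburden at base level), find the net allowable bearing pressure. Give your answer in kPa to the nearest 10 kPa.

q_all(net) ≈ 1390 kPa

N_q = e^(π·tan39°)·tan²(64.5°) = 55.96.
q = γ·D_f = 17.4 × 1.6 = 27.84 kPa.
γ' = 9.89 kN/m³; averaging over the depth B below the base, γ̄ = γ' + (d_w/B)(γ − γ') = 15.708 kN/m³.
q·N_q = 27.84 × 55.957 = 1557.9 kPa
0.5·γ·B·N_γ·s_γ = 0.5 × 15.708 × 2.93 × 92.2 × 0.92 = 1952 kPa
q_ult = 1557.9 + 1952 = 3509.9 kPa.
q_net = 3509.9 − 27.84 = 3482 kPa.
q_all(net) = 3482 / 2.5 = 1392.8 kPa.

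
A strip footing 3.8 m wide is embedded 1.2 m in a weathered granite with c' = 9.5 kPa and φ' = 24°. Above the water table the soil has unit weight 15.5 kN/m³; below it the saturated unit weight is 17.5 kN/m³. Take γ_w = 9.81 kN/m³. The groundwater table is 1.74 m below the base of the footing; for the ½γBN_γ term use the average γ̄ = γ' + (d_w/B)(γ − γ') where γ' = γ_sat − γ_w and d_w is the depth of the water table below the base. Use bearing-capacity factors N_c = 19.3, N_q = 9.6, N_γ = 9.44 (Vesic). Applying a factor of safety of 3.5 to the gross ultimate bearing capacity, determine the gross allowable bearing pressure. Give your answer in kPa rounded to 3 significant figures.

Overburden at base level: q = 15.5 × 1.2 = 18.6 kPa.
The water table is 1.74 m below the base (< B = 3.8 m), so the ½γBN_γ term uses γ̄ = γ' + (d_w/B)(γ − γ') = 7.69 + (1.74/3.8)(15.5 − 7.69) = 11.266 kN/m³.
Cohesion term c·N_c = 9.5 × 19.3 = 183.35 kPa; surcharge term q·N_q = 18.6 × 9.6 = 178.56 kPa; self-weight term 0.5·γ·B·N_γ = 0.5 × 11.266 × 3.8 × 9.44 = 202.07 kPa.
q_ult = 183.35 + 178.56 + 202.07 = 563.98 kPa.
q_all = q_ult / FS = 563.98 / 3.5 = 161.14 kPa.

q_all ≈ 161 kPa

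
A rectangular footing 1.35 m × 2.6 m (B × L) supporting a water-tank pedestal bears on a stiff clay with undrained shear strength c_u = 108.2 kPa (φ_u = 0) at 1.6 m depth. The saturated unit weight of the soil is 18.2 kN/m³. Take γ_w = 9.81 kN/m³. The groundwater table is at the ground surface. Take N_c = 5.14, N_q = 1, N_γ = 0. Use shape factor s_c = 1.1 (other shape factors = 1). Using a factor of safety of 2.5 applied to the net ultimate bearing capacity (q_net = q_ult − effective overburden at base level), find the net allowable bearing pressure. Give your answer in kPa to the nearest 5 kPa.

Water table at ground surface, so effective unit weight γ' = 18.2 − 9.81 = 8.39 kN/m³ is used throughout; overburden q = 8.39 × 1.6 = 13.424 kPa.
Cohesion term c·N_c·s_c = 108.2 × 5.14 × 1.1 = 611.76 kPa; surcharge term q·N_q = 13.424 × 1 = 13.424 kPa.
q_ult = 611.76 + 13.424 = 625.19 kPa.
Net ultimate: q_net = 625.19 − 13.424 = 611.76 kPa.
q_all(net) = 611.76 / 2.5 = 244.71 kPa.

q_all(net) ≈ 245 kPa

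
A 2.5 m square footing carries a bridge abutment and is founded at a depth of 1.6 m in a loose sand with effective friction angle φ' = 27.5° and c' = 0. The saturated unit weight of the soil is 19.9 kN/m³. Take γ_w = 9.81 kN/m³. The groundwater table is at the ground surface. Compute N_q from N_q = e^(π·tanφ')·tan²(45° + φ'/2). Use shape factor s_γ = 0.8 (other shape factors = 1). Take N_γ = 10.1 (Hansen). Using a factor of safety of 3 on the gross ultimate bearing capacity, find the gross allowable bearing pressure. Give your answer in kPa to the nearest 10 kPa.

q_all ≈ 110 kPa

N_q = e^(π·tan27.5°)·tan²(58.75°) = 13.94.
With the water table at the surface the whole profile is submerged: γ' = 19.9 − 9.81 = 10.09 kN/m³, so q = γ'·D_f = 16.144 kPa; the same γ' applies in the ½γBN_γ term.
q_ult = q·N_q + 0.5·γ·B·N_γ·s_γ
     = 16.144 × 13.936 + 0.5 × 10.09 × 2.5 × 10.1 × 0.8
     = 224.98 + 101.91 = 326.89 kPa.
q_all = 326.89 / 3 = 108.96 kPa.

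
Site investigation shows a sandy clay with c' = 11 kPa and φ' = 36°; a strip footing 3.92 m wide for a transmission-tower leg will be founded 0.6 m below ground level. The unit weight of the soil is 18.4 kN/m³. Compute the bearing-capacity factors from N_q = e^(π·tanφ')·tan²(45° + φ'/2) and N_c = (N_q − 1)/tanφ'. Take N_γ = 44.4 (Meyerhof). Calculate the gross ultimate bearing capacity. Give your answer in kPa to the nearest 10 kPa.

tan36° = 0.7265, so N_q = e^(π×0.7265)·tan²(63°) = 9.801 × 3.852 = 37.75.
N_c = (37.75 − 1)/tan36° = 50.59.
q = γ·D_f = 18.4 × 0.6 = 11.04 kPa.
c·N_c = 11 × 50.585 = 556.44 kPa
q·N_q = 11.04 × 37.752 = 416.79 kPa
0.5·γ·B·N_γ = 0.5 × 18.4 × 3.92 × 44.4 = 1601.2 kPa
q_ult = 556.44 + 416.79 + 1601.2 = 2574.5 kPa.

q_ult ≈ 2570 kPa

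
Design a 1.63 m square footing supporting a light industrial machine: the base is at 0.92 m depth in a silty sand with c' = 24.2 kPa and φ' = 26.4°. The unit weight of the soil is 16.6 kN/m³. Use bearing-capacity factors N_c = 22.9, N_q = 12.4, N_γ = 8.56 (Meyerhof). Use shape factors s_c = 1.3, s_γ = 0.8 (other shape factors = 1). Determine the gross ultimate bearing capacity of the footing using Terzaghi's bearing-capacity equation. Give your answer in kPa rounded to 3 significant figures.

q_ult ≈ 1000 kPa

Effective surcharge at the founding depth q = γ·D_f = 16.6 × 0.92 = 15.272 kPa.
q_ult = c·N_c·s_c + q·N_q + 0.5·γ·B·N_γ·s_γ
     = 24.2 × 22.9 × 1.3 + 15.272 × 12.4 + 0.5 × 16.6 × 1.63 × 8.56 × 0.8
     = 720.43 + 189.37 + 92.647 = 1002.5 kPa.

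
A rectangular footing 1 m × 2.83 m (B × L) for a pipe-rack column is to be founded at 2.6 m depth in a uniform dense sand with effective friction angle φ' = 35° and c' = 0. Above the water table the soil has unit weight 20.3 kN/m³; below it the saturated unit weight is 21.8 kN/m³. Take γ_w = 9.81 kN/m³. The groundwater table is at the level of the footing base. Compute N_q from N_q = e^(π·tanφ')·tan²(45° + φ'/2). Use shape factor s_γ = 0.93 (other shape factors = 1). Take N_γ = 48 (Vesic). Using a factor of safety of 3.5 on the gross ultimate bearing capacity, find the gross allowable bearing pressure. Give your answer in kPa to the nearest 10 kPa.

N_q = e^(π·tan35°)·tan²(62.5°) = 33.3.
Effective surcharge at the founding depth q = γ·D_f = 20.3 × 2.6 = 52.78 kPa.
The water table coincides with the base, so in the self-weight term γ → γ' = 11.99 kN/m³.
q_ult = q·N_q + 0.5·γ·B·N_γ·s_γ
     = 52.78 × 33.296 + 0.5 × 11.99 × 1 × 48 × 0.93
     = 1757.4 + 267.62 = 2025 kPa.
q_all = 2025 / 3.5 = 578.57 kPa.

q_all ≈ 580 kPa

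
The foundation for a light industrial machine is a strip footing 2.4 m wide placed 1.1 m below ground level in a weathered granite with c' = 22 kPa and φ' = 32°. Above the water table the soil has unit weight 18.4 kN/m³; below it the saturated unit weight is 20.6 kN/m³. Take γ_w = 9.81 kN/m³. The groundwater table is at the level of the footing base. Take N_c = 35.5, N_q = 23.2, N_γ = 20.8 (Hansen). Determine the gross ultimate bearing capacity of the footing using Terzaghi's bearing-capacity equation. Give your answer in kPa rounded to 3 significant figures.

q_ult ≈ 1520 kPa

Overburden at base level: q = 18.4 × 1.1 = 20.24 kPa.
Below the base the soil is submerged, so the ½γBN_γ term uses γ' = 20.6 − 9.81 = 10.79 kN/m³.
Cohesion term c·N_c = 22 × 35.5 = 781 kPa; surcharge term q·N_q = 20.24 × 23.2 = 469.57 kPa; self-weight term 0.5·γ·B·N_γ = 0.5 × 10.79 × 2.4 × 20.8 = 269.32 kPa.
q_ult = 781 + 469.57 + 269.32 = 1519.9 kPa.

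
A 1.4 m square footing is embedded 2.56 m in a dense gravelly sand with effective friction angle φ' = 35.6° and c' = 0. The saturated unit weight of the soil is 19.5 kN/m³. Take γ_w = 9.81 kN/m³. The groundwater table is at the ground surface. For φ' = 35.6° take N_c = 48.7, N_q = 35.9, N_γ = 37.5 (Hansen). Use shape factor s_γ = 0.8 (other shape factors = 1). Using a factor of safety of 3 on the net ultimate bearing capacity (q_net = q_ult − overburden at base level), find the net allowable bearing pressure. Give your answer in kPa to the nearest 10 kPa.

γ' = 19.5 − 9.81 = 9.69 kN/m³ (submerged throughout). q = 9.69 × 2.56 = 24.806 kPa; the same γ' applies in the ½γBN_γ term.
q·N_q = 24.806 × 35.9 = 890.55 kPa
0.5·γ·B·N_γ·s_γ = 0.5 × 9.69 × 1.4 × 37.5 × 0.8 = 203.49 kPa
q_ult = 890.55 + 203.49 = 1094 kPa.
q_net = 1094 − 24.806 = 1069.2 kPa.
q_all(net) = 1069.2 / 3 = 356.41 kPa.

q_all(net) ≈ 360 kPa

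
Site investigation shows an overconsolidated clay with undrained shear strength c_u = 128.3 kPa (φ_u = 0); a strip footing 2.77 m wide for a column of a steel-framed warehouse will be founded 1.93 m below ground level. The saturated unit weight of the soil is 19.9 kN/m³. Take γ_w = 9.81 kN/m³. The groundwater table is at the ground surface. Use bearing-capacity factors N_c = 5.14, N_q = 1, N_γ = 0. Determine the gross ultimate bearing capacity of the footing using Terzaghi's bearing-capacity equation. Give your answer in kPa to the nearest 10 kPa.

Water table at ground surface, so effective unit weight γ' = 19.9 − 9.81 = 10.09 kN/m³ is used throughout; overburden q = 10.09 × 1.93 = 19.474 kPa.
Cohesion term c·N_c = 128.3 × 5.14 = 659.46 kPa; surcharge term q·N_q = 19.474 × 1 = 19.474 kPa.
q_ult = 659.46 + 19.474 = 678.94 kPa.

q_ult ≈ 680 kPa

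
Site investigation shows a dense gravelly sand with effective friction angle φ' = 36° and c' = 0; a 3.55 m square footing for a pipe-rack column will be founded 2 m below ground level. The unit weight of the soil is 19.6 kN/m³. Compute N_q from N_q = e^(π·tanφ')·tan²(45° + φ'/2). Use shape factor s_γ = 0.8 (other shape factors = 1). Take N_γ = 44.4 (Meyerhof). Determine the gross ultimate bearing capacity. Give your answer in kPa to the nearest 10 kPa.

q_ult ≈ 2720 kPa

tan36° = 0.7265, so N_q = e^(π×0.7265)·tan²(63°) = 9.801 × 3.852 = 37.75.
q = γ·D_f = 19.6 × 2 = 39.2 kPa.
q·N_q = 39.2 × 37.752 = 1479.9 kPa
0.5·γ·B·N_γ·s_γ = 0.5 × 19.6 × 3.55 × 44.4 × 0.8 = 1235.7 kPa
q_ult = 1479.9 + 1235.7 = 2715.6 kPa.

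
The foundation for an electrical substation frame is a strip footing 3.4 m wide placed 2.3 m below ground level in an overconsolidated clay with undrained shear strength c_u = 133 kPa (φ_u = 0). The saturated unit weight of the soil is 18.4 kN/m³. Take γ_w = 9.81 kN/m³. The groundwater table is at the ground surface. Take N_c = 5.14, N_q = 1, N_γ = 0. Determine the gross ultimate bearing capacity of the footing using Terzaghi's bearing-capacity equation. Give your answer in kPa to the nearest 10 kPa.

q_ult ≈ 700 kPa

γ' = 18.4 − 9.81 = 8.59 kN/m³ (submerged throughout). q = 8.59 × 2.3 = 19.757 kPa.
c·N_c = 133 × 5.14 = 683.62 kPa
q·N_q = 19.757 × 1 = 19.757 kPa
q_ult = 683.62 + 19.757 = 703.38 kPa.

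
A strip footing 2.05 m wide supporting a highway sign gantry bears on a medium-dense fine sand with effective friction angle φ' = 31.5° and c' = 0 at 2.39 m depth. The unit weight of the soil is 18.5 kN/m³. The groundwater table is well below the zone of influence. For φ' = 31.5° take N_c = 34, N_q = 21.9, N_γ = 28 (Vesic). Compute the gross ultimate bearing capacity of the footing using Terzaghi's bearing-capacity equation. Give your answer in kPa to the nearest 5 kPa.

Effective surcharge at the founding depth q = γ·D_f = 18.5 × 2.39 = 44.215 kPa.
q_ult = q·N_q + 0.5·γ·B·N_γ
     = 44.215 × 21.9 + 0.5 × 18.5 × 2.05 × 28
     = 968.31 + 530.95 = 1499.3 kPa.

q_ult ≈ 1500 kPa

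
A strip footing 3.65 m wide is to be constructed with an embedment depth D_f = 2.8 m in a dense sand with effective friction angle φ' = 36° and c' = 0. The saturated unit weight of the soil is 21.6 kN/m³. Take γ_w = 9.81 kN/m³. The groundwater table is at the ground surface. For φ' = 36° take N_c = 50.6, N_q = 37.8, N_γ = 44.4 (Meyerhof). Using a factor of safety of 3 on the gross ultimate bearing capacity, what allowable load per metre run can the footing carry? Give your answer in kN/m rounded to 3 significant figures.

γ' = 21.6 − 9.81 = 11.79 kN/m³ (submerged throughout). q = 11.79 × 2.8 = 33.012 kPa; the same γ' applies in the ½γBN_γ term.
q·N_q = 33.012 × 37.8 = 1247.9 kPa
0.5·γ·B·N_γ = 0.5 × 11.79 × 3.65 × 44.4 = 955.34 kPa
q_ult = 1247.9 + 955.34 = 2203.2 kPa.
Gross allowable pressure q_all = 2203.2 / 3 = 734.4 kPa.
Allowable wall load = q_all × B = 734.4 × 3.65 = 2680.6 kN per metre run.

≈ 2680 kN/m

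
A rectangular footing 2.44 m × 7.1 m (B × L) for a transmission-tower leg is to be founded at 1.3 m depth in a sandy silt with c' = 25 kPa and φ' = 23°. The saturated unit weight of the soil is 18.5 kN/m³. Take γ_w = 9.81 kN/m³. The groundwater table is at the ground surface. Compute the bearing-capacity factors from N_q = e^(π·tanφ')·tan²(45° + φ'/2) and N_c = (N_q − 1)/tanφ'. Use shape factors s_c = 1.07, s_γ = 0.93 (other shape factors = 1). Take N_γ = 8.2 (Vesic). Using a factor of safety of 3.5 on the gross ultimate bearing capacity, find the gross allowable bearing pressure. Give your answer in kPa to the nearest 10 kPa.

q_all ≈ 190 kPa

N_q = e^(π·tan23°)·tan²(56.5°) = 8.66; N_c = (N_q − 1)/tanφ' = 18.05.
Water table at ground surface, so effective unit weight γ' = 18.5 − 9.81 = 8.69 kN/m³ is used throughout; overburden q = 8.69 × 1.3 = 11.297 kPa; the same γ' applies in the ½γBN_γ term.
Cohesion term c·N_c·s_c = 25 × 18.049 × 1.07 = 482.8 kPa; surcharge term q·N_q = 11.297 × 8.6612 = 97.845 kPa; self-weight term 0.5·γ·B·N_γ·s_γ = 0.5 × 8.69 × 2.44 × 8.2 × 0.93 = 80.849 kPa.
q_ult = 482.8 + 97.845 + 80.849 = 661.5 kPa.
q_all = 661.5 / 3.5 = 189 kPa.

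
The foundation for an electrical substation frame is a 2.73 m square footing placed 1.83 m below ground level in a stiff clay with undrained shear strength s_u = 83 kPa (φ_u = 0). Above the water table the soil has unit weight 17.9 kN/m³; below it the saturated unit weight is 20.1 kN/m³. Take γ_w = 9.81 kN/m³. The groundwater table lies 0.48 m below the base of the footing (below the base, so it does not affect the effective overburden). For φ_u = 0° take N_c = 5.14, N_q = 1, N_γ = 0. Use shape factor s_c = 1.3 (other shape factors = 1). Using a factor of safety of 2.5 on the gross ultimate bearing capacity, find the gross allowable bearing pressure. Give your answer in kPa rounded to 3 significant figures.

q_all ≈ 235 kPa

q = γ·D_f = 17.9 × 1.83 = 32.757 kPa.
c·N_c·s_c = 83 × 5.14 × 1.3 = 554.61 kPa
q·N_q = 32.757 × 1 = 32.757 kPa
q_ult = 554.61 + 32.757 = 587.36 kPa.
q_all = 587.36 / 2.5 = 234.95 kPa.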